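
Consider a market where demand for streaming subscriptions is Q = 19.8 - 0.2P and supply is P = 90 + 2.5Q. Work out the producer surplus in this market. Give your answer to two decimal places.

Rewriting demand in inverse form: P = 99 - 5Q.
Set 99 - 5Q = 90 + 2.5Q, which gives 9 = 7.5Q, so Q* = 1.2 and P* = 99 - 5(1.2) = 93.
Producer surplus is the triangle above supply below P*: (1/2)(1.2)(93 - 90) = (1/2)(1.2)(3) = 1.8.

1.80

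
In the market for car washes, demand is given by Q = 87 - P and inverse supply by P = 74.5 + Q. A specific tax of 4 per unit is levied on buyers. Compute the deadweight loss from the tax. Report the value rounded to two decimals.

Rewriting demand in inverse form: P = 87 - Q.
Pre-tax equilibrium: 87 - Q = 74.5 + Q gives Q* = 6.25, P* = 80.75.
A tax on buyers shifts demand down by 4: (87 - 4) - Q = 74.5 + Q, so Q_t = 4.25. Buyers pay P_b = 82.75; sellers receive P_s = P_b - 4 = 78.75.
The welfare triangle lost has base Q* - Q_t = 2 and height t = 4, so DWL = (1/2)(2)(4) = 4.

4.00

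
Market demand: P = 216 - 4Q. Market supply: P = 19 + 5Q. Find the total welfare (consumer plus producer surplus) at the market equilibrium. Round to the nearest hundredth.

Equilibrium: 216 - 4Q = 19 + 5Q, so Q* = 21.8889 and P* = 128.4444.
Total surplus is the full triangle between the curves from 0 to Q*: (1/2)(21.8889)(216 - 19) = 2156.0556.

2156.06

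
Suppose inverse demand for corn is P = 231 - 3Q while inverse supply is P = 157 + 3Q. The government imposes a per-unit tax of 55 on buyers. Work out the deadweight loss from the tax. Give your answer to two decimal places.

Pre-tax equilibrium: 231 - 3Q = 157 + 3Q gives Q* = 12.3333, P* = 194.
With the tax, buyers' net willingness to pay falls by 55: (231 - 55) - 3Q = 157 + 3Q, so Q_t = 3.1667. Buyers pay P_b = 221.5; sellers receive P_s = P_b - 55 = 166.5.
Deadweight loss is the triangle between the curves from Q_t to Q*: (1/2)(12.3333 - 3.1667)(55) = 252.0833.

252.08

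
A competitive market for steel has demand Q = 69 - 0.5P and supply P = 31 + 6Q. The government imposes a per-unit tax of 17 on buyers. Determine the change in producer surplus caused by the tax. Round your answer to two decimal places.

-156.98

Rewriting demand in inverse form: P = 138 - 2Q.
Without the tax, 138 - 2Q = 31 + 6Q so Q* = 13.375 and P* = 111.25.
A tax on buyers shifts demand down by 17: (138 - 17) - 2Q = 31 + 6Q, so Q_t = 11.25. Buyers pay P_b = 115.5; sellers receive P_s = P_b - 17 = 98.5.
Producers lose the trapezoid between P_s and P* out to Q_t plus the triangle from Q_t to Q*: change in PS = 379.6875 - 536.6719 = -156.9844.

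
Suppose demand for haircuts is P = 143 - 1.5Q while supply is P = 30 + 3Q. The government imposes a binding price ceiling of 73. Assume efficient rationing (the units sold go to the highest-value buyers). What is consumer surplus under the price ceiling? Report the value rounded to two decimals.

849.25

Without the control, 143 - 1.5Q = 30 + 3Q so Q* = 25.1111 and P* = 105.3333.
At the ceiling price 73, quantity supplied is (73 - 30)/3 = 14.3333; supply is the short side, so Q = 14.3333 trades at P = 73.
The demand price at Q = 14.3333 is 121.5. CS is the trapezoid between demand and 73 over [0, 14.3333]: (1/2)[(143 - 73) + (121.5 - 73)](14.3333) = 849.25.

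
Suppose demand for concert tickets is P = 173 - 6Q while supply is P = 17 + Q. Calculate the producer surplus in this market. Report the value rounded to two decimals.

248.33

Equilibrium: 173 - 6Q = 17 + Q, so Q* = 22.2857 and P* = 39.2857.
PS is the area between P* and the supply curve from 0 to Q*: (1/2)(22.2857)(22.2857) = 248.3265.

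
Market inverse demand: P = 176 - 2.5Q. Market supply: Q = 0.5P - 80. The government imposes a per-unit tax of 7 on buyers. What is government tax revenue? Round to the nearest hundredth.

14.00

Rewriting supply in inverse form: P = 160 + 2Q.
Without the tax, 176 - 2.5Q = 160 + 2Q so Q* = 3.5556 and P* = 167.1111.
With the tax, buyers' net willingness to pay falls by 7: (176 - 7) - 2.5Q = 160 + 2Q, so Q_t = 2. Buyers pay P_b = 171; sellers receive P_s = P_b - 7 = 164.
Revenue is the tax times quantity traded: 7 x 2 = 14.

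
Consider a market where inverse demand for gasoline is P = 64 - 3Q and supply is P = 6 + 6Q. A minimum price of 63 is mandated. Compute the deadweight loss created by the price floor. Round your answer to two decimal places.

Without the control, 64 - 3Q = 6 + 6Q so Q* = 6.4444 and P* = 44.6667.
At the floor price 63, quantity demanded is (64 - 63)/3 = 0.3333; demand is the short side, so Q = 0.3333 trades at P = 63.
The lost-trades triangle has base Q* - 0.3333 = 6.1111 and height equal to the gap between the curves at Q = 0.3333, which is 63 - 8 = 55. DWL = (1/2)(6.1111)(55) = 168.0556.

168.06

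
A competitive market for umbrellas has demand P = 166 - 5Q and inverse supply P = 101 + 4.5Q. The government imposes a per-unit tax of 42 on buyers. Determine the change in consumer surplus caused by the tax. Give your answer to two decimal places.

-102.38

Without the tax, 166 - 5Q = 101 + 4.5Q so Q* = 6.8421 and P* = 131.7895.
With the tax, buyers' net willingness to pay falls by 42: (166 - 42) - 5Q = 101 + 4.5Q, so Q_t = 2.4211. Buyers pay P_b = 153.8947; sellers receive P_s = P_b - 42 = 111.8947.
CS falls from (1/2)(6.8421)(34.2105) = 117.036 to (1/2)(2.4211)(12.1053) = 14.6537, a change of -102.3823.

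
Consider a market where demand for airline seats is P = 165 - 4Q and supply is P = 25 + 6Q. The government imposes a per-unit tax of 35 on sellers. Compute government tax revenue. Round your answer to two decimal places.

367.50

Without the tax, 165 - 4Q = 25 + 6Q so Q* = 14 and P* = 109.
With the tax, sellers need 35 more per unit: 165 - 4Q = 25 + 6Q + 35, so Q_t = 10.5. Buyers pay P_b = 123; sellers receive P_s = P_b - 35 = 88.
Revenue is the tax times quantity traded: 35 x 10.5 = 367.5.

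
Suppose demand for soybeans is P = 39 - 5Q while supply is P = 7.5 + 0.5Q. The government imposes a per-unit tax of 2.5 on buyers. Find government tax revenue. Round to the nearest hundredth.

Pre-tax equilibrium: 39 - 5Q = 7.5 + 0.5Q gives Q* = 5.7273, P* = 10.3636.
A tax on buyers shifts demand down by 2.5: (39 - 2.5) - 5Q = 7.5 + 0.5Q, so Q_t = 5.2727. Buyers pay P_b = 12.6364; sellers receive P_s = P_b - 2.5 = 10.1364.
Revenue is the tax times quantity traded: 2.5 x 5.2727 = 13.1818.

13.18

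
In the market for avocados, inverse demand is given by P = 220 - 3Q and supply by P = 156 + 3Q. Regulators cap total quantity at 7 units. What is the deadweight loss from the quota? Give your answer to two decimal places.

Unrestricted equilibrium: Q* = (220 - 156)/(3 + 3) = 10.6667.
At Q = 7 the demand price is 220 - 3(7) = 199 and the supply price is 156 + 3(7) = 177.
Deadweight loss is the triangle between the curves from 7 to 10.6667: (1/2)(199 - 177)(10.6667 - 7) = 40.3333.

40.33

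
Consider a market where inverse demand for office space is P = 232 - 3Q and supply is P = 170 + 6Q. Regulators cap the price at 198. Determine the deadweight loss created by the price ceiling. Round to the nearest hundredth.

22.22

Without the control, 232 - 3Q = 170 + 6Q so Q* = 6.8889 and P* = 211.3333.
At P = 198, sellers supply (198 - 170)/6 = 4.6667 while buyers want more, so the quantity traded is 4.6667 at price 198.
At Q = 4.6667 the demand price is 218 and the supply price is 198. Deadweight loss is the triangle between the curves from 4.6667 to 6.8889: (1/2)(218 - 198)(6.8889 - 4.6667) = 22.2222.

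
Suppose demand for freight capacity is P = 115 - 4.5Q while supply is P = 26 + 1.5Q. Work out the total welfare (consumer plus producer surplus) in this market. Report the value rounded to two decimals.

Set 115 - 4.5Q = 26 + 1.5Q, which gives 89 = 6Q, so Q* = 14.8333 and P* = 115 - 4.5(14.8333) = 48.25.
Total surplus is the full triangle between the curves from 0 to Q*: (1/2)(14.8333)(115 - 26) = 660.0833.

660.08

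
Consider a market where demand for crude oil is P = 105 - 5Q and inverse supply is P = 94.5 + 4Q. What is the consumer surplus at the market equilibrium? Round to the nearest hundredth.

Setting demand equal to supply, 10.5 = 9Q, so Q* = 1.1667 and P* = 99.1667.
Consumer surplus is the triangle under demand above P*: (1/2)(1.1667)(105 - 99.1667) = (1/2)(1.1667)(5.8333) = 3.4028.

3.40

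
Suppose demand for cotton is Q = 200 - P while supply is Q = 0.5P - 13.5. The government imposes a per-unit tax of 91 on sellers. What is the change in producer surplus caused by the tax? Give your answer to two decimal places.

-2578.33

Rewriting demand in inverse form: P = 200 - Q.
Rewriting supply in inverse form: P = 27 + 2Q.
Pre-tax equilibrium: 200 - Q = 27 + 2Q gives Q* = 57.6667, P* = 142.3333.
A tax on sellers shifts supply up by 91: 200 - Q = 27 + 2Q + 91, so Q_t = 27.3333. Buyers pay P_b = 172.6667; sellers receive P_s = P_b - 91 = 81.6667.
PS falls from (1/2)(57.6667)(115.3333) = 3325.4444 to (1/2)(27.3333)(54.6667) = 747.1111, a change of -2578.3333.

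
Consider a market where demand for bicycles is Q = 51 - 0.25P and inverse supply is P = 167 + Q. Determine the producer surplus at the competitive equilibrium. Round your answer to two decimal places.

Rewriting demand in inverse form: P = 204 - 4Q.
Equilibrium: 204 - 4Q = 167 + Q, so Q* = 7.4 and P* = 174.4.
The supply curve's price intercept is 167, so PS = (1/2)(Q*)(P* - 167) = (1/2)(7.4)(7.4) = 27.38.

27.38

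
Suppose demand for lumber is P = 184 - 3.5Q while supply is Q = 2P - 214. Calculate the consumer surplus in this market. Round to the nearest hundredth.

648.48

Rewriting supply in inverse form: P = 107 + 0.5Q.
Setting demand equal to supply, 77 = 4Q, so Q* = 19.25 and P* = 116.625.
Consumer surplus is the triangle under demand above P*: (1/2)(19.25)(184 - 116.625) = (1/2)(19.25)(67.375) = 648.4844.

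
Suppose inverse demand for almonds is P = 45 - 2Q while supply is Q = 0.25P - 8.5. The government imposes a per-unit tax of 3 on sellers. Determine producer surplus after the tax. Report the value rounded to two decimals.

3.56

Rewriting supply in inverse form: P = 34 + 4Q.
Without the tax, 45 - 2Q = 34 + 4Q so Q* = 1.8333 and P* = 41.3333.
With the tax, sellers need 3 more per unit: 45 - 2Q = 34 + 4Q + 3, so Q_t = 1.3333. Buyers pay P_b = 42.3333; sellers receive P_s = P_b - 3 = 39.3333.
Producer surplus is the triangle above supply below P_s: (1/2)(1.3333)(39.3333 - 34) = 3.5556.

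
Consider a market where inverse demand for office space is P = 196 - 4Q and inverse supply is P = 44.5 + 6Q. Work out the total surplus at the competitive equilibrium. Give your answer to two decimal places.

1147.61

Equilibrium: 196 - 4Q = 44.5 + 6Q, so Q* = 15.15 and P* = 135.4.
Total surplus is the full triangle between the curves from 0 to Q*: (1/2)(15.15)(196 - 44.5) = 1147.6125.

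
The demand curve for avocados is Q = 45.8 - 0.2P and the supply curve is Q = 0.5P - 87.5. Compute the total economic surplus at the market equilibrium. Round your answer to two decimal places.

Rewriting demand in inverse form: P = 229 - 5Q.
Rewriting supply in inverse form: P = 175 + 2Q.
Setting demand equal to supply, 54 = 7Q, so Q* = 7.7143 and P* = 190.4286.
Total surplus is the full triangle between the curves from 0 to Q*: (1/2)(7.7143)(229 - 175) = 208.2857.

208.29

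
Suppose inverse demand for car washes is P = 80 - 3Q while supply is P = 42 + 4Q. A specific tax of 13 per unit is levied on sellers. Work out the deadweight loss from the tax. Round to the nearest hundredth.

Pre-tax equilibrium: 80 - 3Q = 42 + 4Q gives Q* = 5.4286, P* = 63.7143.
With the tax, sellers need 13 more per unit: 80 - 3Q = 42 + 4Q + 13, so Q_t = 3.5714. Buyers pay P_b = 69.2857; sellers receive P_s = P_b - 13 = 56.2857.
Deadweight loss is the triangle between the curves from Q_t to Q*: (1/2)(5.4286 - 3.5714)(13) = 12.0714.

12.07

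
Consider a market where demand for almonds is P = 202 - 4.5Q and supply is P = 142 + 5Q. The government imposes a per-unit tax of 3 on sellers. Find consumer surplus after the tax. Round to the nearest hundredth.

Pre-tax equilibrium: 202 - 4.5Q = 142 + 5Q gives Q* = 6.3158, P* = 173.5789.
A tax on sellers shifts supply up by 3: 202 - 4.5Q = 142 + 5Q + 3, so Q_t = 6. Buyers pay P_b = 175; sellers receive P_s = P_b - 3 = 172.
CS = (1/2)(Q_t)(202 - P_b) = (1/2)(6)(27) = 81.

81.00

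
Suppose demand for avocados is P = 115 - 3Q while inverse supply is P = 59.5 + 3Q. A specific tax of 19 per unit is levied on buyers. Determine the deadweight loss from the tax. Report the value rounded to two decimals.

Pre-tax equilibrium: 115 - 3Q = 59.5 + 3Q gives Q* = 9.25, P* = 87.25.
A tax on buyers shifts demand down by 19: (115 - 19) - 3Q = 59.5 + 3Q, so Q_t = 6.0833. Buyers pay P_b = 96.75; sellers receive P_s = P_b - 19 = 77.75.
Deadweight loss is the triangle between the curves from Q_t to Q*: (1/2)(9.25 - 6.0833)(19) = 30.0833.

30.08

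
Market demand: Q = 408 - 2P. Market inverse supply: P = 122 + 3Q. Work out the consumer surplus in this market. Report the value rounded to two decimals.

137.22

Rewriting demand in inverse form: P = 204 - 0.5Q.
Set 204 - 0.5Q = 122 + 3Q, which gives 82 = 3.5Q, so Q* = 23.4286 and P* = 204 - 0.5(23.4286) = 192.2857.
Consumer surplus is the triangle under demand above P*: (1/2)(23.4286)(204 - 192.2857) = (1/2)(23.4286)(11.7143) = 137.2245.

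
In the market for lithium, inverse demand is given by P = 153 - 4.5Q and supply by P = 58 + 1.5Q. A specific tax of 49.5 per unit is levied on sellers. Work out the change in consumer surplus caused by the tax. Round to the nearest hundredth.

Pre-tax equilibrium: 153 - 4.5Q = 58 + 1.5Q gives Q* = 15.8333, P* = 81.75.
A tax on sellers shifts supply up by 49.5: 153 - 4.5Q = 58 + 1.5Q + 49.5, so Q_t = 7.5833. Buyers pay P_b = 118.875; sellers receive P_s = P_b - 49.5 = 69.375.
CS falls from (1/2)(15.8333)(71.25) = 564.0625 to (1/2)(7.5833)(34.125) = 129.3906, a change of -434.6719.

-434.67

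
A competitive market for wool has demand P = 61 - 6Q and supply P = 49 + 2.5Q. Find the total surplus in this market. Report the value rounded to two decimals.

8.47

Equilibrium: 61 - 6Q = 49 + 2.5Q, so Q* = 1.4118 and P* = 52.5294.
CS = (1/2)(1.4118)(8.4706) = 5.9792 and PS = (1/2)(1.4118)(3.5294) = 2.4913, so total surplus = 8.4706.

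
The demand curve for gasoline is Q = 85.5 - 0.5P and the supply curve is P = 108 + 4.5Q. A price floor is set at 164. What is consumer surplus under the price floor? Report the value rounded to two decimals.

Rewriting demand in inverse form: P = 171 - 2Q.
Free-market equilibrium: 171 - 2Q = 108 + 4.5Q gives Q* = 9.6923, P* = 151.6154.
At the floor price 164, quantity demanded is (171 - 164)/2 = 3.5; demand is the short side, so Q = 3.5 trades at P = 164.
CS is the triangle under demand above 164: (1/2)(3.5)(171 - 164) = 12.25.

12.25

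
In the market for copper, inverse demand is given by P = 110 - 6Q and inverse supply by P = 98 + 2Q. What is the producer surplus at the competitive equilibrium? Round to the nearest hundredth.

Setting demand equal to supply, 12 = 8Q, so Q* = 1.5 and P* = 101.
Producer surplus is the triangle above supply below P*: (1/2)(1.5)(101 - 98) = (1/2)(1.5)(3) = 2.25.

2.25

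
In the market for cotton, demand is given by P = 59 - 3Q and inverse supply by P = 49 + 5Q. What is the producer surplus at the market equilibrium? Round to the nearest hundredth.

3.91

Setting demand equal to supply, 10 = 8Q, so Q* = 1.25 and P* = 55.25.
PS is the area between P* and the supply curve from 0 to Q*: (1/2)(1.25)(6.25) = 3.9062.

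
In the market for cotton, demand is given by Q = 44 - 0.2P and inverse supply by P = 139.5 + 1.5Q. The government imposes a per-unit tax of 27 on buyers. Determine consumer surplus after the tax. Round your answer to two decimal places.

Rewriting demand in inverse form: P = 220 - 5Q.
Pre-tax equilibrium: 220 - 5Q = 139.5 + 1.5Q gives Q* = 12.3846, P* = 158.0769.
With the tax, buyers' net willingness to pay falls by 27: (220 - 27) - 5Q = 139.5 + 1.5Q, so Q_t = 8.2308. Buyers pay P_b = 178.8462; sellers receive P_s = P_b - 27 = 151.8462.
CS = (1/2)(Q_t)(220 - P_b) = (1/2)(8.2308)(41.1538) = 169.3639.

169.36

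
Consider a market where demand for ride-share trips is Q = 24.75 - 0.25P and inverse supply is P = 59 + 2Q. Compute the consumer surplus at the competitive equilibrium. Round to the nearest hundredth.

88.89

Rewriting demand in inverse form: P = 99 - 4Q.
Equilibrium: 99 - 4Q = 59 + 2Q, so Q* = 6.6667 and P* = 72.3333.
CS is the area between the demand curve and P* from 0 to Q*: (1/2)(6.6667)(26.6667) = 88.8889.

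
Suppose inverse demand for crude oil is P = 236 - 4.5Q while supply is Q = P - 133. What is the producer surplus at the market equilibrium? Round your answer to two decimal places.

175.36

Rewriting supply in inverse form: P = 133 + Q.
Equilibrium: 236 - 4.5Q = 133 + Q, so Q* = 18.7273 and P* = 151.7273.
The supply curve's price intercept is 133, so PS = (1/2)(Q*)(P* - 133) = (1/2)(18.7273)(18.7273) = 175.3554.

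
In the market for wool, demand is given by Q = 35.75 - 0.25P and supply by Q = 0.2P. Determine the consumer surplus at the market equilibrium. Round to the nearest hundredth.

Rewriting demand in inverse form: P = 143 - 4Q.
Rewriting supply in inverse form: P = 5Q.
Setting demand equal to supply, 143 = 9Q, so Q* = 15.8889 and P* = 79.4444.
The demand choke price is 143, so CS = (1/2)(Q*)(143 - P*) = (1/2)(15.8889)(63.5556) = 504.9136.

504.91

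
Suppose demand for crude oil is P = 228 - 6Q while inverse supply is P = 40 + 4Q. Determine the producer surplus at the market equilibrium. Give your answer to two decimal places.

706.88

Setting demand equal to supply, 188 = 10Q, so Q* = 18.8 and P* = 115.2.
PS is the area between P* and the supply curve from 0 to Q*: (1/2)(18.8)(75.2) = 706.88.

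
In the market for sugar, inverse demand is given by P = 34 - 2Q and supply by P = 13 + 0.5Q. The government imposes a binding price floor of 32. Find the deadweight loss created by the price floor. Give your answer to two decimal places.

68.45

Without the control, 34 - 2Q = 13 + 0.5Q so Q* = 8.4 and P* = 17.2.
At P = 32, buyers demand (34 - 32)/2 = 1 while sellers would supply more, so the quantity traded is 1 at price 32.
At Q = 1 the demand price is 32 and the supply price is 13.5. Deadweight loss is the triangle between the curves from 1 to 8.4: (1/2)(32 - 13.5)(8.4 - 1) = 68.45.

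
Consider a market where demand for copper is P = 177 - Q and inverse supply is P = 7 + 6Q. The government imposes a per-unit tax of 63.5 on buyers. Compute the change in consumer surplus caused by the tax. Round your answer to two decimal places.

Without the tax, 177 - Q = 7 + 6Q so Q* = 24.2857 and P* = 152.7143.
With the tax, buyers' net willingness to pay falls by 63.5: (177 - 63.5) - Q = 7 + 6Q, so Q_t = 15.2143. Buyers pay P_b = 161.7857; sellers receive P_s = P_b - 63.5 = 98.2857.
Consumers lose the trapezoid between P* and P_b out to Q_t plus the triangle from Q_t to Q*: change in CS = 115.7372 - 294.898 = -179.1607.

-179.16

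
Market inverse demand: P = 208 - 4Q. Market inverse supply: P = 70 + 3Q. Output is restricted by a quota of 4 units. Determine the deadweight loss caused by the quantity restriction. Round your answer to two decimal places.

864.29

Without the quota, 208 - 4Q = 70 + 3Q gives Q* = 19.7143.
At Q = 4 the demand price is 208 - 4(4) = 192 and the supply price is 70 + 3(4) = 82.
DWL = (1/2)(gap between curves at 4) x (Q* - 4) = (1/2)(110)(15.7143) = 864.2857.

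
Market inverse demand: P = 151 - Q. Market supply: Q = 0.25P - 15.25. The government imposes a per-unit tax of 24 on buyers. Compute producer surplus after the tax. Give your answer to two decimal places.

Rewriting supply in inverse form: P = 61 + 4Q.
Without the tax, 151 - Q = 61 + 4Q so Q* = 18 and P* = 133.
With the tax, buyers' net willingness to pay falls by 24: (151 - 24) - Q = 61 + 4Q, so Q_t = 13.2. Buyers pay P_b = 137.8; sellers receive P_s = P_b - 24 = 113.8.
Producer surplus is the triangle above supply below P_s: (1/2)(13.2)(113.8 - 61) = 348.48.

348.48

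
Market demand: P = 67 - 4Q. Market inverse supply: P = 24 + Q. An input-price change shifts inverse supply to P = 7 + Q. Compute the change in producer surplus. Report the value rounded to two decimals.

Initial equilibrium: Q_0 = 8.6, P_0 = 32.6; CS_0 = (1/2)(8.6)(34.4) = 147.92, PS_0 = (1/2)(8.6)(8.6) = 36.98.
New equilibrium: 67 - 4Q = 7 + Q gives Q_1 = 12, P_1 = 19; CS_1 = 288, PS_1 = 72.
Change in producer surplus = 72 - 36.98 = 35.02.

35.02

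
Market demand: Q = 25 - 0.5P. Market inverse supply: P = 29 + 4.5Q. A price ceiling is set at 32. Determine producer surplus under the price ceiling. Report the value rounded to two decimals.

1.00

Rewriting demand in inverse form: P = 50 - 2Q.
Free-market equilibrium: 50 - 2Q = 29 + 4.5Q gives Q* = 3.2308, P* = 43.5385.
At P = 32, sellers supply (32 - 29)/4.5 = 0.6667 while buyers want more, so the quantity traded is 0.6667 at price 32.
PS is the triangle above supply below 32: (1/2)(0.6667)(32 - 29) = 1.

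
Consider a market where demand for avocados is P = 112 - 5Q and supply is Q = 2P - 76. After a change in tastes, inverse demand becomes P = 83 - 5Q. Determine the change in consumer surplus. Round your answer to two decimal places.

-285.21

Rewriting supply in inverse form: P = 38 + 0.5Q.
Initial equilibrium: Q_0 = 13.4545, P_0 = 44.7273; CS_0 = (1/2)(13.4545)(67.2727) = 452.562, PS_0 = (1/2)(13.4545)(6.7273) = 45.2562.
New equilibrium: 83 - 5Q = 38 + 0.5Q gives Q_1 = 8.1818, P_1 = 42.0909; CS_1 = 167.3554, PS_1 = 16.7355.
Change in consumer surplus = 167.3554 - 452.562 = -285.2066.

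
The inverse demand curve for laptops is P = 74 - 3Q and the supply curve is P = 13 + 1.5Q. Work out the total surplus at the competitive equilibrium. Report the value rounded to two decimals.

Set 74 - 3Q = 13 + 1.5Q, which gives 61 = 4.5Q, so Q* = 13.5556 and P* = 74 - 3(13.5556) = 33.3333.
Total surplus is the full triangle between the curves from 0 to Q*: (1/2)(13.5556)(74 - 13) = 413.4444.

413.44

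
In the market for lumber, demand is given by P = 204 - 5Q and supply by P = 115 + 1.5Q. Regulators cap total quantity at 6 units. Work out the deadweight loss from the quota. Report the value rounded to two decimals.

Unrestricted equilibrium: Q* = (204 - 115)/(5 + 1.5) = 13.6923.
At Q = 6 the demand price is 204 - 5(6) = 174 and the supply price is 115 + 1.5(6) = 124.
Deadweight loss is the triangle between the curves from 6 to 13.6923: (1/2)(174 - 124)(13.6923 - 6) = 192.3077.

192.31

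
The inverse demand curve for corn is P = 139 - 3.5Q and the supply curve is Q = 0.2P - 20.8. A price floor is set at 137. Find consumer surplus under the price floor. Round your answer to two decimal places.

0.57

Rewriting supply in inverse form: P = 104 + 5Q.
Free-market equilibrium: 139 - 3.5Q = 104 + 5Q gives Q* = 4.1176, P* = 124.5882.
At the floor price 137, quantity demanded is (139 - 137)/3.5 = 0.5714; demand is the short side, so Q = 0.5714 trades at P = 137.
CS is the triangle under demand above 137: (1/2)(0.5714)(139 - 137) = 0.5714.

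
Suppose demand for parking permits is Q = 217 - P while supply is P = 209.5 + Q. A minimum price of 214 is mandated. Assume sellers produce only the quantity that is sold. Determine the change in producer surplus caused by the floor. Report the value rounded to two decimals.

Rewriting demand in inverse form: P = 217 - Q.
Without the control, 217 - Q = 209.5 + Q so Q* = 3.75 and P* = 213.25.
At the floor price 214, quantity demanded is (217 - 214)/1 = 3; demand is the short side, so Q = 3 trades at P = 214.
PS goes from (1/2)(3.75)(3.75) = 7.0312 to 9 (computed as (214 - 209.5)(3) - (1/2)(1)(3)^2), a change of 1.9688.

1.97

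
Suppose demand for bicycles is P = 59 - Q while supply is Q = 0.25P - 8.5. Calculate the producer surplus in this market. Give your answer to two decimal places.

50.00

Rewriting supply in inverse form: P = 34 + 4Q.
Set 59 - Q = 34 + 4Q, which gives 25 = 5Q, so Q* = 5 and P* = 59 - (5) = 54.
Producer surplus is the triangle above supply below P*: (1/2)(5)(54 - 34) = (1/2)(5)(20) = 50.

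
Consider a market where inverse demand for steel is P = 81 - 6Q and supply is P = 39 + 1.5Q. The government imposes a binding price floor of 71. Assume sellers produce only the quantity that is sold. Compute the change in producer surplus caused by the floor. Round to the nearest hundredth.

Free-market equilibrium: 81 - 6Q = 39 + 1.5Q gives Q* = 5.6, P* = 47.4.
At the floor price 71, quantity demanded is (81 - 71)/6 = 1.6667; demand is the short side, so Q = 1.6667 trades at P = 71.
PS goes from (1/2)(5.6)(8.4) = 23.52 to 51.25 (computed as (71 - 39)(1.6667) - (1/2)(1.5)(1.6667)^2), a change of 27.73.

27.73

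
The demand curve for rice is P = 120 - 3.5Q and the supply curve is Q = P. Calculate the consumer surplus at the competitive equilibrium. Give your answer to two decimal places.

Rewriting supply in inverse form: P = Q.
Setting demand equal to supply, 120 = 4.5Q, so Q* = 26.6667 and P* = 26.6667.
CS is the area between the demand curve and P* from 0 to Q*: (1/2)(26.6667)(93.3333) = 1244.4444.

1244.44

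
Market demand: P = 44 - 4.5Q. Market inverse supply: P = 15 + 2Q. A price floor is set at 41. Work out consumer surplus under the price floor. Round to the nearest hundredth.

1.00

Without the control, 44 - 4.5Q = 15 + 2Q so Q* = 4.4615 and P* = 23.9231.
At P = 41, buyers demand (44 - 41)/4.5 = 0.6667 while sellers would supply more, so the quantity traded is 0.6667 at price 41.
CS is the triangle under demand above 41: (1/2)(0.6667)(44 - 41) = 1.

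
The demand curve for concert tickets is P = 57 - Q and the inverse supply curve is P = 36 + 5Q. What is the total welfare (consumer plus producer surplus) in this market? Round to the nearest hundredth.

Set 57 - Q = 36 + 5Q, which gives 21 = 6Q, so Q* = 3.5 and P* = 57 - (3.5) = 53.5.
CS = (1/2)(3.5)(3.5) = 6.125 and PS = (1/2)(3.5)(17.5) = 30.625, so total surplus = 36.75.

36.75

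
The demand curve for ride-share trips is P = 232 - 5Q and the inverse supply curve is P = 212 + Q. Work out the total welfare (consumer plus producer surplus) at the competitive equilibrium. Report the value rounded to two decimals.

33.33

Equilibrium: 232 - 5Q = 212 + Q, so Q* = 3.3333 and P* = 215.3333.
CS = (1/2)(3.3333)(16.6667) = 27.7778 and PS = (1/2)(3.3333)(3.3333) = 5.5556, so total surplus = 33.3333.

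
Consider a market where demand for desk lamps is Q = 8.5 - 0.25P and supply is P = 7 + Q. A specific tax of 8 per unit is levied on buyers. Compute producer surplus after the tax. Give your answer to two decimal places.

Rewriting demand in inverse form: P = 34 - 4Q.
Pre-tax equilibrium: 34 - 4Q = 7 + Q gives Q* = 5.4, P* = 12.4.
A tax on buyers shifts demand down by 8: (34 - 8) - 4Q = 7 + Q, so Q_t = 3.8. Buyers pay P_b = 18.8; sellers receive P_s = P_b - 8 = 10.8.
PS = (1/2)(Q_t)(P_s - 7) = (1/2)(3.8)(3.8) = 7.22.

7.22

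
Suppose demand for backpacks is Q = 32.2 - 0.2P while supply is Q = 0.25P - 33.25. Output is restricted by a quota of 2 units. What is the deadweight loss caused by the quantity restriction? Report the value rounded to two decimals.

5.56

Rewriting demand in inverse form: P = 161 - 5Q.
Rewriting supply in inverse form: P = 133 + 4Q.
Unrestricted equilibrium: Q* = (161 - 133)/(5 + 4) = 3.1111.
At Q = 2 the demand price is 161 - 5(2) = 151 and the supply price is 133 + 4(2) = 141.
Deadweight loss is the triangle between the curves from 2 to 3.1111: (1/2)(151 - 141)(3.1111 - 2) = 5.5556.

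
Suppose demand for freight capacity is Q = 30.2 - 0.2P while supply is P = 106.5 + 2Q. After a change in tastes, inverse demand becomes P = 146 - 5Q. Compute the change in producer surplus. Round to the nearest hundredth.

-8.57

Rewriting demand in inverse form: P = 151 - 5Q.
Initial equilibrium: Q_0 = 6.3571, P_0 = 119.2143; CS_0 = (1/2)(6.3571)(31.7857) = 101.0332, PS_0 = (1/2)(6.3571)(12.7143) = 40.4133.
New equilibrium: 146 - 5Q = 106.5 + 2Q gives Q_1 = 5.6429, P_1 = 117.7857; CS_1 = 79.6046, PS_1 = 31.8418.
Change in producer surplus = 31.8418 - 40.4133 = -8.5714.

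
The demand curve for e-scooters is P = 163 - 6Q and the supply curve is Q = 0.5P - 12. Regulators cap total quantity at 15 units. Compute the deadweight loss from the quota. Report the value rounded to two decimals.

22.56

Rewriting supply in inverse form: P = 24 + 2Q.
Without the quota, 163 - 6Q = 24 + 2Q gives Q* = 17.375.
At Q = 15 the demand price is 163 - 6(15) = 73 and the supply price is 24 + 2(15) = 54.
Deadweight loss is the triangle between the curves from 15 to 17.375: (1/2)(73 - 54)(17.375 - 15) = 22.5625.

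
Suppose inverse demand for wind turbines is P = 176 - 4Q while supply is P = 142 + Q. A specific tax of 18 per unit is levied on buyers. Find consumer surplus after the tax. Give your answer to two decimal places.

20.48

Pre-tax equilibrium: 176 - 4Q = 142 + Q gives Q* = 6.8, P* = 148.8.
With the tax, buyers' net willingness to pay falls by 18: (176 - 18) - 4Q = 142 + Q, so Q_t = 3.2. Buyers pay P_b = 163.2; sellers receive P_s = P_b - 18 = 145.2.
CS = (1/2)(Q_t)(176 - P_b) = (1/2)(3.2)(12.8) = 20.48.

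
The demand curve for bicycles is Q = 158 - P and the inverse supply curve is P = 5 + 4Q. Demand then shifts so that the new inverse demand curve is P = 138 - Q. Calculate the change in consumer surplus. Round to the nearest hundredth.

-114.40

Rewriting demand in inverse form: P = 158 - Q.
Initial equilibrium: Q_0 = 30.6, P_0 = 127.4; CS_0 = (1/2)(30.6)(30.6) = 468.18, PS_0 = (1/2)(30.6)(122.4) = 1872.72.
New equilibrium: 138 - Q = 5 + 4Q gives Q_1 = 26.6, P_1 = 111.4; CS_1 = 353.78, PS_1 = 1415.12.
Change in consumer surplus = 353.78 - 468.18 = -114.4.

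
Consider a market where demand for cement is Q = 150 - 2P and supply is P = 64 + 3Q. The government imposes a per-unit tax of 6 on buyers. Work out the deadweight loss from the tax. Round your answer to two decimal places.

Rewriting demand in inverse form: P = 75 - 0.5Q.
Without the tax, 75 - 0.5Q = 64 + 3Q so Q* = 3.1429 and P* = 73.4286.
A tax on buyers shifts demand down by 6: (75 - 6) - 0.5Q = 64 + 3Q, so Q_t = 1.4286. Buyers pay P_b = 74.2857; sellers receive P_s = P_b - 6 = 68.2857.
Deadweight loss is the triangle between the curves from Q_t to Q*: (1/2)(3.1429 - 1.4286)(6) = 5.1429.

5.14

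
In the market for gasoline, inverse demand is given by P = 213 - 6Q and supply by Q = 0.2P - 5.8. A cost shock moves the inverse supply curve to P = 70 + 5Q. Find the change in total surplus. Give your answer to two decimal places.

Rewriting supply in inverse form: P = 29 + 5Q.
Initial equilibrium: Q_0 = 16.7273, P_0 = 112.6364; CS_0 = (1/2)(16.7273)(100.3636) = 839.405, PS_0 = (1/2)(16.7273)(83.6364) = 699.5041.
New equilibrium: 213 - 6Q = 70 + 5Q gives Q_1 = 13, P_1 = 135; CS_1 = 507, PS_1 = 422.5.
Change in total surplus = (507 + 422.5) - (839.405 + 699.5041) = -609.4091.

-609.41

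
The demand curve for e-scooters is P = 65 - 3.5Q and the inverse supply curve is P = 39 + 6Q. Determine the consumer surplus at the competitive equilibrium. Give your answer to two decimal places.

13.11

Set 65 - 3.5Q = 39 + 6Q, which gives 26 = 9.5Q, so Q* = 2.7368 and P* = 65 - 3.5(2.7368) = 55.4211.
CS is the area between the demand curve and P* from 0 to Q*: (1/2)(2.7368)(9.5789) = 13.108.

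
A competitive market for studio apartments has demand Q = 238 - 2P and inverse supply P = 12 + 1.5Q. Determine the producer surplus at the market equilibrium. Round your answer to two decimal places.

2146.69

Rewriting demand in inverse form: P = 119 - 0.5Q.
Set 119 - 0.5Q = 12 + 1.5Q, which gives 107 = 2Q, so Q* = 53.5 and P* = 119 - 0.5(53.5) = 92.25.
PS is the area between P* and the supply curve from 0 to Q*: (1/2)(53.5)(80.25) = 2146.6875.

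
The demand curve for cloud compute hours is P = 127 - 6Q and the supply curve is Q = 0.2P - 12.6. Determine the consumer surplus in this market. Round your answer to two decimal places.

101.55

Rewriting supply in inverse form: P = 63 + 5Q.
Set 127 - 6Q = 63 + 5Q, which gives 64 = 11Q, so Q* = 5.8182 and P* = 127 - 6(5.8182) = 92.0909.
CS is the area between the demand curve and P* from 0 to Q*: (1/2)(5.8182)(34.9091) = 101.5537.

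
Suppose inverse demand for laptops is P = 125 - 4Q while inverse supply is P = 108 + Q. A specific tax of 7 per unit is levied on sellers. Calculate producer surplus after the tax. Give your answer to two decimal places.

Without the tax, 125 - 4Q = 108 + Q so Q* = 3.4 and P* = 111.4.
A tax on sellers shifts supply up by 7: 125 - 4Q = 108 + Q + 7, so Q_t = 2. Buyers pay P_b = 117; sellers receive P_s = P_b - 7 = 110.
Producer surplus is the triangle above supply below P_s: (1/2)(2)(110 - 108) = 2.

2.00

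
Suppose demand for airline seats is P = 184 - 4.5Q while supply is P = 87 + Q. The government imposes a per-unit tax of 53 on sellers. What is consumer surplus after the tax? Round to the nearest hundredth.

144.00

Pre-tax equilibrium: 184 - 4.5Q = 87 + Q gives Q* = 17.6364, P* = 104.6364.
A tax on sellers shifts supply up by 53: 184 - 4.5Q = 87 + Q + 53, so Q_t = 8. Buyers pay P_b = 148; sellers receive P_s = P_b - 53 = 95.
CS = (1/2)(Q_t)(184 - P_b) = (1/2)(8)(36) = 144.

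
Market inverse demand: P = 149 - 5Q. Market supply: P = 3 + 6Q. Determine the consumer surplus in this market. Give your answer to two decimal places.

Equilibrium: 149 - 5Q = 3 + 6Q, so Q* = 13.2727 and P* = 82.6364.
The demand choke price is 149, so CS = (1/2)(Q*)(149 - P*) = (1/2)(13.2727)(66.3636) = 440.4132.

440.41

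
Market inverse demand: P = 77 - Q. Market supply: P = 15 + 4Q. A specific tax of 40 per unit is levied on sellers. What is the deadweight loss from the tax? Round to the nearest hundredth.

160.00

Pre-tax equilibrium: 77 - Q = 15 + 4Q gives Q* = 12.4, P* = 64.6.
With the tax, sellers need 40 more per unit: 77 - Q = 15 + 4Q + 40, so Q_t = 4.4. Buyers pay P_b = 72.6; sellers receive P_s = P_b - 40 = 32.6.
The welfare triangle lost has base Q* - Q_t = 8 and height t = 40, so DWL = (1/2)(8)(40) = 160.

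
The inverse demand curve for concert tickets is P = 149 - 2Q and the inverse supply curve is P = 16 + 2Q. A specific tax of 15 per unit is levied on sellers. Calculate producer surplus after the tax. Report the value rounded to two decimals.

Pre-tax equilibrium: 149 - 2Q = 16 + 2Q gives Q* = 33.25, P* = 82.5.
A tax on sellers shifts supply up by 15: 149 - 2Q = 16 + 2Q + 15, so Q_t = 29.5. Buyers pay P_b = 90; sellers receive P_s = P_b - 15 = 75.
Producer surplus is the triangle above supply below P_s: (1/2)(29.5)(75 - 16) = 870.25.

870.25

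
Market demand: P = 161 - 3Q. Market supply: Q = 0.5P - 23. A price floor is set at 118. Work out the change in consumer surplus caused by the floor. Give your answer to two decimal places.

-485.33

Rewriting supply in inverse form: P = 46 + 2Q.
Free-market equilibrium: 161 - 3Q = 46 + 2Q gives Q* = 23, P* = 92.
At P = 118, buyers demand (161 - 118)/3 = 14.3333 while sellers would supply more, so the quantity traded is 14.3333 at price 118.
CS goes from (1/2)(23)(69) = 793.5 to 308.1667 (computed as (161 - 118)(14.3333) - (1/2)(3)(14.3333)^2), a change of -485.3333.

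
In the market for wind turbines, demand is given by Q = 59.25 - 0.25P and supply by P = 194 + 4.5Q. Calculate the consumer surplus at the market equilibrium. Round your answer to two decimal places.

Rewriting demand in inverse form: P = 237 - 4Q.
Equilibrium: 237 - 4Q = 194 + 4.5Q, so Q* = 5.0588 and P* = 216.7647.
Consumer surplus is the triangle under demand above P*: (1/2)(5.0588)(237 - 216.7647) = (1/2)(5.0588)(20.2353) = 51.1834.

51.18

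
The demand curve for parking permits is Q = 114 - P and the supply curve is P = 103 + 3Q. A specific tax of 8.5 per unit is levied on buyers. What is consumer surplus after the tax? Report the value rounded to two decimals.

0.20

Rewriting demand in inverse form: P = 114 - Q.
Without the tax, 114 - Q = 103 + 3Q so Q* = 2.75 and P* = 111.25.
With the tax, buyers' net willingness to pay falls by 8.5: (114 - 8.5) - Q = 103 + 3Q, so Q_t = 0.625. Buyers pay P_b = 113.375; sellers receive P_s = P_b - 8.5 = 104.875.
CS = (1/2)(Q_t)(114 - P_b) = (1/2)(0.625)(0.625) = 0.1953.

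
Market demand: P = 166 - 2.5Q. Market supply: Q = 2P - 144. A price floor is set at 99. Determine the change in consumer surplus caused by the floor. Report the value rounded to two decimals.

Rewriting supply in inverse form: P = 72 + 0.5Q.
Free-market equilibrium: 166 - 2.5Q = 72 + 0.5Q gives Q* = 31.3333, P* = 87.6667.
At the floor price 99, quantity demanded is (166 - 99)/2.5 = 26.8; demand is the short side, so Q = 26.8 trades at P = 99.
CS goes from (1/2)(31.3333)(78.3333) = 1227.2222 to 897.8 (computed as (166 - 99)(26.8) - (1/2)(2.5)(26.8)^2), a change of -329.4222.

-329.42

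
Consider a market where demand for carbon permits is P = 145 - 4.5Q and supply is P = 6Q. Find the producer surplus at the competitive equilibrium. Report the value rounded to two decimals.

572.11

Set 145 - 4.5Q = 6Q, which gives 145 = 10.5Q, so Q* = 13.8095 and P* = 145 - 4.5(13.8095) = 82.8571.
PS is the area between P* and the supply curve from 0 to Q*: (1/2)(13.8095)(82.8571) = 572.1088.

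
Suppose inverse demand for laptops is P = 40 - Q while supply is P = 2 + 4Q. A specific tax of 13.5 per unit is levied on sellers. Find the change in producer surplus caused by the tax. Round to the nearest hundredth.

-67.50

Pre-tax equilibrium: 40 - Q = 2 + 4Q gives Q* = 7.6, P* = 32.4.
A tax on sellers shifts supply up by 13.5: 40 - Q = 2 + 4Q + 13.5, so Q_t = 4.9. Buyers pay P_b = 35.1; sellers receive P_s = P_b - 13.5 = 21.6.
Producers lose the trapezoid between P_s and P* out to Q_t plus the triangle from Q_t to Q*: change in PS = 48.02 - 115.52 = -67.5.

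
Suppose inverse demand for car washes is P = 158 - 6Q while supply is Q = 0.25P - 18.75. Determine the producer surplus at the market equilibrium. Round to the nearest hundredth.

Rewriting supply in inverse form: P = 75 + 4Q.
Set 158 - 6Q = 75 + 4Q, which gives 83 = 10Q, so Q* = 8.3 and P* = 158 - 6(8.3) = 108.2.
PS is the area between P* and the supply curve from 0 to Q*: (1/2)(8.3)(33.2) = 137.78.

137.78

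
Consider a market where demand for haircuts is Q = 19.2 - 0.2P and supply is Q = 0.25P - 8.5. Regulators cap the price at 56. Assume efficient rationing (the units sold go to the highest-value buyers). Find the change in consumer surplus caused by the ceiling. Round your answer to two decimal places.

25.73

Rewriting demand in inverse form: P = 96 - 5Q.
Rewriting supply in inverse form: P = 34 + 4Q.
Without the control, 96 - 5Q = 34 + 4Q so Q* = 6.8889 and P* = 61.5556.
At P = 56, sellers supply (56 - 34)/4 = 5.5 while buyers want more, so the quantity traded is 5.5 at price 56.
CS goes from (1/2)(6.8889)(34.4444) = 118.642 to 144.375 (computed as (96 - 56)(5.5) - (1/2)(5)(5.5)^2), a change of 25.733.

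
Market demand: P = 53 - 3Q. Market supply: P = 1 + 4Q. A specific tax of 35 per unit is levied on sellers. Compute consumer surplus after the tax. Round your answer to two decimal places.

8.85

Without the tax, 53 - 3Q = 1 + 4Q so Q* = 7.4286 and P* = 30.7143.
A tax on sellers shifts supply up by 35: 53 - 3Q = 1 + 4Q + 35, so Q_t = 2.4286. Buyers pay P_b = 45.7143; sellers receive P_s = P_b - 35 = 10.7143.
Consumer surplus is the triangle under demand above P_b: (1/2)(2.4286)(53 - 45.7143) = 8.8469.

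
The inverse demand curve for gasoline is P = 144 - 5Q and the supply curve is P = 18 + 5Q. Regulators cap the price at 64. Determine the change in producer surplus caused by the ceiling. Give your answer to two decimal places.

-185.30

Free-market equilibrium: 144 - 5Q = 18 + 5Q gives Q* = 12.6, P* = 81.
At the ceiling price 64, quantity supplied is (64 - 18)/5 = 9.2; supply is the short side, so Q = 9.2 trades at P = 64.
PS goes from (1/2)(12.6)(63) = 396.9 to 211.6 (computed as (64 - 18)(9.2) - (1/2)(5)(9.2)^2), a change of -185.3.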